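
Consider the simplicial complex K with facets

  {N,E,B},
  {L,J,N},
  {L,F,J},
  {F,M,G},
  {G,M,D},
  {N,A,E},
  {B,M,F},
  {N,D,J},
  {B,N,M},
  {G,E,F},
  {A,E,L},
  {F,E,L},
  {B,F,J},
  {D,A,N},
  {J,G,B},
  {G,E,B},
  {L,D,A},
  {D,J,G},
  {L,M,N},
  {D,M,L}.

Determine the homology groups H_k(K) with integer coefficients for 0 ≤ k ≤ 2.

H_0 = Z,  H_1 = Z ⊕ Z/2Z,  H_2 = 0.

K has 10 vertices, 30 edges, 20 triangles.
rank ∂_0 = 0, rank ∂_1 = 9 ⇒ b_0 = 10 − 0 − 9 = 1; all invariant factors of ∂_1 are 1 so no torsion. So H_0 ≅ Z.
rank ∂_1 = 9, rank ∂_2 = 20 ⇒ b_1 = 30 − 9 − 20 = 1; ∂_2 has invariant factor(s) [2] giving torsion. So H_1 ≅ Z ⊕ Z/2Z.
rank ∂_2 = 20, rank ∂_3 = 0 ⇒ b_2 = 20 − 20 − 0 = 0. So H_2 ≅ 0.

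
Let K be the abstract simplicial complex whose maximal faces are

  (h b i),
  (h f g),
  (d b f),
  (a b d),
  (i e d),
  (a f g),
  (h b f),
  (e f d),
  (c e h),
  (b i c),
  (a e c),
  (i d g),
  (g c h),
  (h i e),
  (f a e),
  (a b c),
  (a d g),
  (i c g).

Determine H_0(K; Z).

H_0 ≅ Z.

Order the vertices as a < b < c < d < e < f < g < h < i. Listing each simplex with vertices in this order, K has dimension 2 with simplices:

  0-simplices (9): a, b, c, d, e, f, g, h, i
  1-simplices (27): ab, ac, ad, ae, af, ag, bc, bd, bf, bh, bi, ce, cg, ch, ci, de, df, dg, di, ef, eh, ei, fg, fh, gh, gi, hi
  2-simplices (18): abc, abd, ace, adg, aef, afg, bci, bdf, bfh, bhi, ceh, cgh, cgi, def, dei, dgi, ehi, fgh

Hence C_0 ≅ Z^9, C_1 ≅ Z^27, C_2 ≅ Z^18.

∂_1: C_1 → C_0 sends each edge [p,q] (with p < q) to q − p. For instance
  ∂bd = d − b.
The 9×27 boundary matrix has rank 8 and Smith normal form diag(1,1,1,1,1,1,1,1).

The boundary map ∂_2: C_2 → C_1 sends each 2-simplex [p,q,r] to [q,r] − [p,r] + [p,q]. For instance
  ∂abc = bc − ac + ab,
  ∂ace = ce − ae + ac.
As a 27×18 matrix over Z this has rank 18, with invariant factors (1,1,1,1,1,1,1,1,1,1,1,1,1,1,1,1,1,2).

Now H_k = ker ∂_k / im ∂_{k+1}, so:

  H_0: rank C_0 − rank ∂_1 = 9 − 8 = 1, and the invariant factors of ∂_1 are all 1, so H_0 = Z.

(K is a triangulation of the Klein bottle.)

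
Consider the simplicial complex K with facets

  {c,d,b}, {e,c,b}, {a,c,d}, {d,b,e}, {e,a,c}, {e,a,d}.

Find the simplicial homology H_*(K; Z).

Order the vertices as a < b < c < d < e. Listing each simplex with vertices in this order, K has dimension 2 with simplices:

  0-simplices (5): a, b, c, d, e
  1-simplices (9): ac, ad, ae, bc, bd, be, cd, ce, de
  2-simplices (6): acd, ace, ade, bcd, bce, bde

so the chain groups are C_0 ≅ Z^5, C_1 ≅ Z^9, C_2 ≅ Z^6.

∂_1: C_1 → C_0 is given by ∂[p,q] = [q] − [p]. For instance
  ∂ac = c − a.
The 5×9 boundary matrix has rank 4 and Smith normal form diag(1,1,1,1).

The boundary map ∂_2: C_2 → C_1 maps a triangle to the signed sum of its edges. For instance
  ∂ace = ce − ae + ac,
  ∂bde = de − be + bd.
The resulting 9×6 matrix has rank 5, and its Smith normal form has invariant factors (1,1,1,1,1).

Now H_k = ker ∂_k / im ∂_{k+1}, so:

  H_0: rank C_0 − rank ∂_1 = 5 − 4 = 1, and the invariant factors of ∂_1 are all 1, so H_0 = Z.
  H_1: rank ker ∂_1 − rank ∂_2 = (9 − 4) − 5 = 0, and the invariant factors of ∂_2 are all 1, so H_1 = 0.
  H_2: rank ker ∂_2 − rank ∂_3 = (6 − 5) − 0 = 1, and there is no ∂_3, so H_2 = Z.

As a check, the Euler characteristic is 5 − 9 + 6 = 2, which agrees with 1 − 0 + 1 = 2.

H_0 ≅ Z,  H_1 = 0,  H_2 ≅ Z.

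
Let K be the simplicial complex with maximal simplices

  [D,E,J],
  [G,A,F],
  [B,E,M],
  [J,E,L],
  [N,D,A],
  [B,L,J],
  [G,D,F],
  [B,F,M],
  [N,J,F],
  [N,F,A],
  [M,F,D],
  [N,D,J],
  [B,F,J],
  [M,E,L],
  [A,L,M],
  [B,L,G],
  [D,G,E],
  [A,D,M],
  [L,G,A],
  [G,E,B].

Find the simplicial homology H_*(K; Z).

Fix the vertex order A < B < D < E < F < G < J < L < M < N and write every simplex with vertices in increasing order. Then dim K = 2 and the simplices of K are:

  0-simplices (10): A, B, D, E, F, G, J, L, M, N
  1-simplices (30): AD, AF, AG, AL, AM, AN, BE, BF, BG, BJ, BL, BM, DE, DF, DG, DJ, DM, DN, EG, EJ, EL, EM, FG, FJ, FM, FN, GL, JL, JN, LM
  2-simplices (20): ADM, ADN, AFG, AFN, AGL, ALM, BEG, BEM, BFJ, BFM, BGL, BJL, DEG, DEJ, DFG, DFM, DJN, EJL, ELM, FJN

so the chain groups are C_0 ≅ Z^10, C_1 ≅ Z^30, C_2 ≅ Z^20.

Boundary ∂_1: C_1 → C_0 is given by ∂[p,q] = [q] − [p].
The resulting 10×30 matrix has rank 9, and its Smith normal form has invariant factors (1,1,1,1,1,1,1,1,1).

The boundary map ∂_2: C_2 → C_1 acts by ∂[p,q,r] = [q,r] − [p,r] + [p,q]. For instance
  ∂DFG = FG − DG + DF,
  ∂DFM = FM − DM + DF.
This gives a 30×20 integer matrix of rank 20; reducing to Smith normal form yields diagonal entries (1,1,1,1,1,1,1,1,1,1,1,1,1,1,1,1,1,1,1,2).

From H_k ≅ ker(∂_k) / im(∂_{k+1}) we obtain:

  H_0: rank C_0 − rank ∂_1 = 10 − 9 = 1, and the invariant factors of ∂_1 are all 1, so H_0 = Z.
  H_1: rank ker ∂_1 − rank ∂_2 = (30 − 9) − 20 = 1, and ∂_2 has invariant factor 2 > 1, so H_1 = Z ⊕ Z_2.
  H_2: rank ker ∂_2 − rank ∂_3 = (20 − 20) − 0 = 0, and there is no ∂_3, so H_2 = 0.

As a check, the Euler characteristic is 10 − 30 + 20 = 0, which agrees with 1 − 1 + 0 = 0.

H_0 ≅ Z,  H_1 ≅ Z ⊕ Z_2,  H_2 = 0.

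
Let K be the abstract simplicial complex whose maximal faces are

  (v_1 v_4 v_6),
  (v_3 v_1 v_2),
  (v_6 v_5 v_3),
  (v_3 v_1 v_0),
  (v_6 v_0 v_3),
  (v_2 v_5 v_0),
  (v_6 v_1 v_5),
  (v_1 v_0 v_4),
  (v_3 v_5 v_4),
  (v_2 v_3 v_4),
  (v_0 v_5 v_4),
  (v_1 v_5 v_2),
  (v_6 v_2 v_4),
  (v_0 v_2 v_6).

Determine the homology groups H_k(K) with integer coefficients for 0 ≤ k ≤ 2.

H_0 ≅ Z,  H_1 ≅ Z^2,  H_2 ≅ Z.

Fix the vertex order v_0 < v_1 < v_2 < v_3 < v_4 < v_5 < v_6 and write every simplex with vertices in increasing order. Then dim K = 2 and the simplices of K are:

  0-simplices (7): [v_0], [v_1], [v_2], [v_3], [v_4], [v_5], [v_6]
  1-simplices (21): (21 of them)
  2-simplices (14): (14 of them)

Hence C_0 ≅ Z^7, C_1 ≅ Z^21, C_2 ≅ Z^14.

Boundary ∂_1: C_1 → C_0 sends each edge [p,q] (with p < q) to q − p. For instance
  ∂[v_1,v_5] = [v_5] − [v_1].
The 7×21 boundary matrix has rank 6 and Smith normal form diag(1,1,1,1,1,1).

The boundary map ∂_2: C_2 → C_1 maps a triangle to the signed sum of its edges. For instance
  ∂[v_0,v_1,v_3] = [v_1,v_3] − [v_0,v_3] + [v_0,v_1],
  ∂[v_0,v_2,v_5] = [v_2,v_5] − [v_0,v_5] + [v_0,v_2].
This gives a 21×14 integer matrix of rank 13; reducing to Smith normal form yields diagonal entries (1,1,1,1,1,1,1,1,1,1,1,1,1).

Computing H_k = (kernel of ∂_k) / (image of ∂_{k+1}):

  H_0: rank C_0 − rank ∂_1 = 7 − 6 = 1, and the invariant factors of ∂_1 are all 1, so H_0 ≅ Z.
  H_1: rank ker ∂_1 − rank ∂_2 = (21 − 6) − 13 = 2, and the invariant factors of ∂_2 are all 1, so H_1 ≅ Z^2.
  H_2: rank ker ∂_2 − rank ∂_3 = (14 − 13) − 0 = 1, and there is no ∂_3, so H_2 ≅ Z.

As a check, the Euler characteristic is 7 − 21 + 14 = 0, which agrees with 1 − 2 + 1 = 0.
(K is a triangulation of the torus T^2.)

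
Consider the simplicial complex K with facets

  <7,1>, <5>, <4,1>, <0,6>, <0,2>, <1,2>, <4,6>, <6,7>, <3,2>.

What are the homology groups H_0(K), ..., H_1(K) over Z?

H_0 = Z^2,  H_1 = Z^2.

Take the total order 0 < 1 < 2 < 3 < 4 < 5 < 6 < 7 on the vertex set. Then K (dimension 1) consists of the simplices:

  0-simplices (8): [0], [1], [2], [3], [4], [5], [6], [7]
  1-simplices (8): [0,2], [0,6], [1,2], [1,4], [1,7], [2,3], [4,6], [6,7]

Hence C_0 ≅ Z^8, C_1 ≅ Z^8.

Boundary ∂_1: C_1 → C_0 is given by ∂[p,q] = [q] − [p].
The resulting 8×8 matrix has rank 6, and its Smith normal form has invariant factors (1,1,1,1,1,1).

Reading off H_k = ker ∂_k / im ∂_{k+1}:

  H_0: rank C_0 − rank ∂_1 = 8 − 6 = 2, and the invariant factors of ∂_1 are all 1, so H_0 = Z^2.
  H_1: rank ker ∂_1 − rank ∂_2 = (8 − 6) − 0 = 2, and there is no ∂_2, so H_1 = Z^2.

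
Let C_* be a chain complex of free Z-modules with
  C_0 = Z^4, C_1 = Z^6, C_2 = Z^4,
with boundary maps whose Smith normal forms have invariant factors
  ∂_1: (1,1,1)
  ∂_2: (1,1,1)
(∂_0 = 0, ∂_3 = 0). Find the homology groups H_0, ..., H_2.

H_0 ≅ Z,  H_1 = 0,  H_2 ≅ Z.

H_0: b_0 = 4 − 0 − 3 = 1; torsion from ∂_1 factors > 1: none. So H_0 ≅ Z.
H_1: b_1 = 6 − 3 − 3 = 0; torsion from ∂_2 factors > 1: none. So H_1 ≅ 0.
H_2: b_2 = 4 − 3 − 0 = 1; torsion from ∂_3 factors > 1: none. So H_2 ≅ Z.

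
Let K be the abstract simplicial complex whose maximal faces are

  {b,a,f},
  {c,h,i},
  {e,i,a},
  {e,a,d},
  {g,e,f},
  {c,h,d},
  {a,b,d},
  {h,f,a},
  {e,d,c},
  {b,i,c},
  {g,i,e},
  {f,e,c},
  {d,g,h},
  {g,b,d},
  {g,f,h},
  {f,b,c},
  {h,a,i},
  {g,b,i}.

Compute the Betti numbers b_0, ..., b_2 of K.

Order the vertices as a < b < c < d < e < f < g < h < i. Listing each simplex with vertices in this order, K has dimension 2 with simplices:

  0-simplices (9): a, b, c, d, e, f, g, h, i
  1-simplices (27): ab, ad, ae, af, ah, ai, bc, bd, bf, bg, bi, cd, ce, cf, ch, ci, de, dg, dh, ef, eg, ei, fg, fh, gh, gi, hi
  2-simplices (18): abd, abf, ade, aei, afh, ahi, bcf, bci, bdg, bgi, cde, cdh, cef, chi, dgh, efg, egi, fgh

giving chain groups C_0 ≅ Z^9, C_1 ≅ Z^27, C_2 ≅ Z^18.

Boundary ∂_1: C_1 → C_0 is given by ∂[p,q] = [q] − [p].
The resulting 9×27 matrix has rank 8, and its Smith normal form has invariant factors (1,1,1,1,1,1,1,1).

The boundary map ∂_2: C_2 → C_1 acts by ∂[p,q,r] = [q,r] − [p,r] + [p,q]. For instance
  ∂ade = de − ae + ad,
  ∂ahi = hi − ai + ah.
This gives a 27×18 integer matrix of rank 17; reducing to Smith normal form yields diagonal entries (1,1,1,1,1,1,1,1,1,1,1,1,1,1,1,1,1).

Computing H_k = (kernel of ∂_k) / (image of ∂_{k+1}):

  H_0: rank C_0 − rank ∂_1 = 9 − 8 = 1, and the invariant factors of ∂_1 are all 1, so H_0 = Z.
  H_1: rank ker ∂_1 − rank ∂_2 = (27 − 8) − 17 = 2, and the invariant factors of ∂_2 are all 1, so H_1 = Z^2.
  H_2: rank ker ∂_2 − rank ∂_3 = (18 − 17) − 0 = 1, and there is no ∂_3, so H_2 = Z.

Hence the Betti numbers are b_0 = 1, b_1 = 2, b_2 = 1.

b_0 = 1, b_1 = 2, b_2 = 1.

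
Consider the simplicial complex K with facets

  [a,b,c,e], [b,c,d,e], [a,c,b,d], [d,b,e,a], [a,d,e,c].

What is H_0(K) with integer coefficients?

H_0 = Z.

Take the total order a < b < c < d < e on the vertex set. Then K (dimension 3) consists of the simplices:

  0-simplices (5): a, b, c, d, e
  1-simplices (10): ab, ac, ad, ae, bc, bd, be, cd, ce, de
  2-simplices (10): abc, abd, abe, acd, ace, ade, bcd, bce, bde, cde
  3-simplices (5): abcd, abce, abde, acde, bcde

Hence C_0 ≅ Z^5, C_1 ≅ Z^10, C_2 ≅ Z^10, C_3 ≅ Z^5.

Boundary ∂_1: C_1 → C_0 sends each edge [p,q] (with p < q) to q − p. For instance
  ∂ce = e − c.
This gives a 5×10 integer matrix of rank 4; reducing to Smith normal form yields diagonal entries (1,1,1,1).

Boundary ∂_2: C_2 → C_1 sends each 2-simplex [p,q,r] to [q,r] − [p,r] + [p,q]. For instance
  ∂bcd = cd − bd + bc,
  ∂bce = ce − be + bc.
The 10×10 boundary matrix has rank 6 and Smith normal form diag(1,1,1,1,1,1).

∂_3: C_3 → C_2 sends each 3-simplex σ to the alternating sum Σ_i (−1)^i (σ with its i-th vertex removed). For instance
  ∂bcde = cde − bde + bce − bcd,
  ∂acde = cde − ade + ace − acd.
This gives a 10×5 integer matrix of rank 4; reducing to Smith normal form yields diagonal entries (1,1,1,1).

Reading off H_k = ker ∂_k / im ∂_{k+1}:

  H_0: rank C_0 − rank ∂_1 = 5 − 4 = 1, and the invariant factors of ∂_1 are all 1, so H_0 = Z.

(K is a triangulation of the 3-sphere S^3.)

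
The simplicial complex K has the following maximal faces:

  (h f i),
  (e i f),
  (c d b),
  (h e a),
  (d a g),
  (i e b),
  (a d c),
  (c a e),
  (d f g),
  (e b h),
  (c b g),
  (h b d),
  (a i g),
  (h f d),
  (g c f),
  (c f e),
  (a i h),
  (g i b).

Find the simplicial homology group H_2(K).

K has 9 vertices, 27 edges, 18 triangles.
rank ∂_2 = 18, rank ∂_3 = 0 ⇒ b_2 = 18 − 18 − 0 = 0. So H_2 = 0.

H_2 = 0.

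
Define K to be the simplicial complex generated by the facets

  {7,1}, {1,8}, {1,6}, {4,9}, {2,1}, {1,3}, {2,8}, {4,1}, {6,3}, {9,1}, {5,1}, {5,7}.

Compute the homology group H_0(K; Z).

Fix the vertex order 1 < 2 < 3 < 4 < 5 < 6 < 7 < 8 < 9 and write every simplex with vertices in increasing order. Then dim K = 1 and the simplices of K are:

  0-simplices (9): [1], [2], [3], [4], [5], [6], [7], [8], [9]
  1-simplices (12): [1,2], [1,3], [1,4], [1,5], [1,6], [1,7], [1,8], [1,9], [2,8], [3,6], [4,9], [5,7]

giving chain groups C_0 ≅ Z^9, C_1 ≅ Z^12.

Boundary ∂_1: C_1 → C_0 sends each edge [p,q] (with p < q) to q − p. For instance
  ∂[1,7] = [7] − [1].
The 9×12 boundary matrix has rank 8 and Smith normal form diag(1,1,1,1,1,1,1,1).

Reading off H_k = ker ∂_k / im ∂_{k+1}:

  H_0: rank C_0 − rank ∂_1 = 9 − 8 = 1, and the invariant factors of ∂_1 are all 1, so H_0 ≅ Z.

H_0 = Z.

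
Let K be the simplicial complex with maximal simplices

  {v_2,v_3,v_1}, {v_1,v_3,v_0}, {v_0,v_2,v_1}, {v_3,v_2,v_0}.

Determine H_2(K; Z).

H_2 ≅ Z.

We work with the vertex ordering v_0 < v_1 < v_2 < v_3. The simplices of K, each written with vertices in increasing order, are:

  0-simplices (4): [v_0], [v_1], [v_2], [v_3]
  1-simplices (6): [v_0,v_1], [v_0,v_2], [v_0,v_3], [v_1,v_2], [v_1,v_3], [v_2,v_3]
  2-simplices (4): [v_0,v_1,v_2], [v_0,v_1,v_3], [v_0,v_2,v_3], [v_1,v_2,v_3]

giving chain groups C_0 ≅ Z^4, C_1 ≅ Z^6, C_2 ≅ Z^4.

∂_1: C_1 → C_0 sends each edge [p,q] (with p < q) to q − p. For instance
  ∂[v_0,v_1] = [v_1] − [v_0].
The resulting 4×6 matrix has rank 3, and its Smith normal form has invariant factors (1,1,1).

Boundary ∂_2: C_2 → C_1 sends each 2-simplex [p,q,r] to [q,r] − [p,r] + [p,q]. For instance
  ∂[v_0,v_1,v_2] = [v_1,v_2] − [v_0,v_2] + [v_0,v_1],
  ∂[v_0,v_2,v_3] = [v_2,v_3] − [v_0,v_3] + [v_0,v_2].
As a 6×4 matrix over Z this has rank 3, with invariant factors (1,1,1).

Now H_k = ker ∂_k / im ∂_{k+1}, so:

  H_2: rank ker ∂_2 − rank ∂_3 = (4 − 3) − 0 = 1, and there is no ∂_3, so H_2 = Z.

(K is a triangulation of the 2-sphere S^2.)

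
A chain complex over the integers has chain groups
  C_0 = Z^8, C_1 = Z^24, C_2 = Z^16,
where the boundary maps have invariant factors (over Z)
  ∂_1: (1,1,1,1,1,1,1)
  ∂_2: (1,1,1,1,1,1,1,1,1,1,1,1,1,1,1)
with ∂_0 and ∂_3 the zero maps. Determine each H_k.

H_0 ≅ Z,  H_1 ≅ Z^2,  H_2 ≅ Z.

H_0: b_0 = 8 − 0 − 7 = 1; torsion from ∂_1 factors > 1: none. So H_0 ≅ Z.
H_1: b_1 = 24 − 7 − 15 = 2; torsion from ∂_2 factors > 1: none. So H_1 ≅ Z^2.
H_2: b_2 = 16 − 15 − 0 = 1; torsion from ∂_3 factors > 1: none. So H_2 ≅ Z.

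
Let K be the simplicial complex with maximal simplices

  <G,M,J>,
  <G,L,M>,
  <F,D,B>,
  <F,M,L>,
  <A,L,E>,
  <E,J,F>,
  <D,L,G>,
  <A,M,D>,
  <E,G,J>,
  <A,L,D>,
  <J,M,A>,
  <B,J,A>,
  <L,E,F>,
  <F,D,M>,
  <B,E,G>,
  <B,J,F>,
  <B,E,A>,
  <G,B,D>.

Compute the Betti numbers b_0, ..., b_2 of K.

b_0 = 1, b_1 = 1, b_2 = 0.

We work with the vertex ordering A < B < D < E < F < G < J < L < M. The simplices of K, each written with vertices in increasing order, are:

  0-simplices (9): A, B, D, E, F, G, J, L, M
  1-simplices (27): AB, AD, AE, AJ, AL, AM, BD, BE, BF, BG, BJ, DF, DG, DL, DM, EF, EG, EJ, EL, FJ, FL, FM, GJ, GL, GM, JM, LM
  2-simplices (18): ABE, ABJ, ADL, ADM, AEL, AJM, BDF, BDG, BEG, BFJ, DFM, DGL, EFJ, EFL, EGJ, FLM, GJM, GLM

Hence C_0 ≅ Z^9, C_1 ≅ Z^27, C_2 ≅ Z^18.

The boundary map ∂_1: C_1 → C_0 maps an edge to its endpoints' difference, ∂[p,q] = q − p. For instance
  ∂DM = M − D.
This gives a 9×27 integer matrix of rank 8; reducing to Smith normal form yields diagonal entries (1,1,1,1,1,1,1,1).

∂_2: C_2 → C_1 maps a triangle to the signed sum of its edges. For instance
  ∂GJM = JM − GM + GJ,
  ∂DFM = FM − DM + DF.
The resulting 27×18 matrix has rank 18, and its Smith normal form has invariant factors (1,1,1,1,1,1,1,1,1,1,1,1,1,1,1,1,1,2).

Now H_k = ker ∂_k / im ∂_{k+1}, so:

  H_0: rank C_0 − rank ∂_1 = 9 − 8 = 1, and the invariant factors of ∂_1 are all 1, so H_0 = Z.
  H_1: rank ker ∂_1 − rank ∂_2 = (27 − 8) − 18 = 1, and ∂_2 has invariant factor 2 > 1, so H_1 = Z ⊕ Z/2.
  H_2: rank ker ∂_2 − rank ∂_3 = (18 − 18) − 0 = 0, and there is no ∂_3, so H_2 = 0.

Hence the Betti numbers are b_0 = 1, b_1 = 1, b_2 = 0.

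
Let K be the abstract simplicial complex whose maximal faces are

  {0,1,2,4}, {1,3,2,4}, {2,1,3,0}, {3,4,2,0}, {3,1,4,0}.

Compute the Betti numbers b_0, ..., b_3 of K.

Order the vertices as 0 < 1 < 2 < 3 < 4. Listing each simplex with vertices in this order, K has dimension 3 with simplices:

  0-simplices (5): [0], [1], [2], [3], [4]
  1-simplices (10): [0,1], [0,2], [0,3], [0,4], [1,2], [1,3], [1,4], [2,3], [2,4], [3,4]
  2-simplices (10): [0,1,2], [0,1,3], [0,1,4], [0,2,3], [0,2,4], [0,3,4], [1,2,3], [1,2,4], [1,3,4], [2,3,4]
  3-simplices (5): [0,1,2,3], [0,1,2,4], [0,1,3,4], [0,2,3,4], [1,2,3,4]

giving chain groups C_0 ≅ Z^5, C_1 ≅ Z^10, C_2 ≅ Z^10, C_3 ≅ Z^5.

∂_1: C_1 → C_0 sends each edge [p,q] (with p < q) to q − p.
The resulting 5×10 matrix has rank 4, and its Smith normal form has invariant factors (1,1,1,1).

Boundary ∂_2: C_2 → C_1 sends each 2-simplex [p,q,r] to [q,r] − [p,r] + [p,q]. For instance
  ∂[0,1,3] = [1,3] − [0,3] + [0,1],
  ∂[0,1,2] = [1,2] − [0,2] + [0,1].
The resulting 10×10 matrix has rank 6, and its Smith normal form has invariant factors (1,1,1,1,1,1).

Boundary ∂_3: C_3 → C_2 sends each 3-simplex σ to the alternating sum Σ_i (−1)^i (σ with its i-th vertex removed). For instance
  ∂[0,2,3,4] = [2,3,4] − [0,3,4] + [0,2,4] − [0,2,3],
  ∂[0,1,2,4] = [1,2,4] − [0,2,4] + [0,1,4] − [0,1,2].
As a 10×5 matrix over Z this has rank 4, with invariant factors (1,1,1,1).

Now H_k = ker ∂_k / im ∂_{k+1}, so:

  H_0: rank C_0 − rank ∂_1 = 5 − 4 = 1, and the invariant factors of ∂_1 are all 1, so H_0 = Z.
  H_1: rank ker ∂_1 − rank ∂_2 = (10 − 4) − 6 = 0, and the invariant factors of ∂_2 are all 1, so H_1 = 0.
  H_2: rank ker ∂_2 − rank ∂_3 = (10 − 6) − 4 = 0, and the invariant factors of ∂_3 are all 1, so H_2 = 0.
  H_3: rank ker ∂_3 − rank ∂_4 = (5 − 4) − 0 = 1, and there is no ∂_4, so H_3 = Z.

(K is a triangulation of the 3-sphere S^3.)

Hence the Betti numbers are b_0 = 1, b_1 = 0, b_2 = 0, b_3 = 1.

b_0 = 1, b_1 = 0, b_2 = 0, b_3 = 1.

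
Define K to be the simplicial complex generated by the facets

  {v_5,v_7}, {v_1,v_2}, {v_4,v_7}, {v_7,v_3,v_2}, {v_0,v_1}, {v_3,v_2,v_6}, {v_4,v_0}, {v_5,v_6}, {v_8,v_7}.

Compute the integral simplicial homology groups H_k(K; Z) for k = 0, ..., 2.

H_0 = Z,  H_1 = Z^2,  H_2 = 0.

Fix the vertex order v_0 < v_1 < v_2 < v_3 < v_4 < v_5 < v_6 < v_7 < v_8 and write every simplex with vertices in increasing order. Then dim K = 2 and the simplices of K are:

  0-simplices (9): [v_0], [v_1], [v_2], [v_3], [v_4], [v_5], [v_6], [v_7], [v_8]
  1-simplices (12): [v_0,v_1], [v_0,v_4], [v_1,v_2], [v_2,v_3], [v_2,v_6], [v_2,v_7], [v_3,v_6], [v_3,v_7], [v_4,v_7], [v_5,v_6], [v_5,v_7], [v_7,v_8]
  2-simplices (2): [v_2,v_3,v_6], [v_2,v_3,v_7]

Hence C_0 ≅ Z^9, C_1 ≅ Z^12, C_2 ≅ Z^2.

∂_1: C_1 → C_0 sends each edge [p,q] (with p < q) to q − p. For instance
  ∂[v_2,v_3] = [v_3] − [v_2].
As a 9×12 matrix over Z this has rank 8, with invariant factors (1,1,1,1,1,1,1,1).

Boundary ∂_2: C_2 → C_1 maps a triangle to the signed sum of its edges. For instance
  ∂[v_2,v_3,v_7] = [v_3,v_7] − [v_2,v_7] + [v_2,v_3],
  ∂[v_2,v_3,v_6] = [v_3,v_6] − [v_2,v_6] + [v_2,v_3].
The 12×2 boundary matrix has rank 2 and Smith normal form diag(1,1).

From H_k ≅ ker(∂_k) / im(∂_{k+1}) we obtain:

  H_0: rank C_0 − rank ∂_1 = 9 − 8 = 1, and the invariant factors of ∂_1 are all 1, so H_0 ≅ Z.
  H_1: rank ker ∂_1 − rank ∂_2 = (12 − 8) − 2 = 2, and the invariant factors of ∂_2 are all 1, so H_1 ≅ Z^2.
  H_2: rank ker ∂_2 − rank ∂_3 = (2 − 2) − 0 = 0, and there is no ∂_3, so H_2 ≅ 0.

As a check, the Euler characteristic is 9 − 12 + 2 = -1, which agrees with 1 − 2 + 0 = -1.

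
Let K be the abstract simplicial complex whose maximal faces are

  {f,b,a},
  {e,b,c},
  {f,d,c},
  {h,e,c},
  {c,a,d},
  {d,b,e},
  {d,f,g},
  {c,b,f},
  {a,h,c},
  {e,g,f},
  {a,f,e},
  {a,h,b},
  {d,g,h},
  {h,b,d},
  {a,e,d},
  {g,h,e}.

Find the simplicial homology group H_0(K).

Order the vertices as a < b < c < d < e < f < g < h. Listing each simplex with vertices in this order, K has dimension 2 with simplices:

  0-simplices (8): a, b, c, d, e, f, g, h
  1-simplices (24): ab, ac, ad, ae, af, ah, bc, bd, be, bf, bh, cd, ce, cf, ch, de, df, dg, dh, ef, eg, eh, fg, gh
  2-simplices (16): abf, abh, acd, ach, ade, aef, bce, bcf, bde, bdh, cdf, ceh, dfg, dgh, efg, egh

giving chain groups C_0 ≅ Z^8, C_1 ≅ Z^24, C_2 ≅ Z^16.

Boundary ∂_1: C_1 → C_0 is given by ∂[p,q] = [q] − [p]. For instance
  ∂eh = h − e.
As a 8×24 matrix over Z this has rank 7, with invariant factors (1,1,1,1,1,1,1).

Boundary ∂_2: C_2 → C_1 sends each 2-simplex [p,q,r] to [q,r] − [p,r] + [p,q]. For instance
  ∂ceh = eh − ch + ce,
  ∂cdf = df − cf + cd.
The resulting 24×16 matrix has rank 15, and its Smith normal form has invariant factors (1,1,1,1,1,1,1,1,1,1,1,1,1,1,1).

Computing H_k = (kernel of ∂_k) / (image of ∂_{k+1}):

  H_0: rank C_0 − rank ∂_1 = 8 − 7 = 1, and the invariant factors of ∂_1 are all 1, so H_0 = Z.

(K is a triangulation of the torus T^2.)

H_0 ≅ Z.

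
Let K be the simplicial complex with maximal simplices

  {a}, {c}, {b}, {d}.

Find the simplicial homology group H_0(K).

Take the total order a < b < c < d on the vertex set. Then K (dimension 0) consists of the simplices:

  0-simplices (4): a, b, c, d

giving chain groups C_0 ≅ Z^4.

Reading off H_k = ker ∂_k / im ∂_{k+1}:

  H_0: rank C_0 − rank ∂_1 = 4 − 0 = 4, and there is no ∂_1, so H_0 = Z^4.

(K is a triangulation of a set of 4 points.)

H_0 = Z^4.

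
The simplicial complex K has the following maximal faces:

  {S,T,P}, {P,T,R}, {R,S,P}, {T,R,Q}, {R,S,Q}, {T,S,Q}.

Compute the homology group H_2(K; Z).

Fix the vertex order P < Q < R < S < T and write every simplex with vertices in increasing order. Then dim K = 2 and the simplices of K are:

  0-simplices (5): P, Q, R, S, T
  1-simplices (9): PR, PS, PT, QR, QS, QT, RS, RT, ST
  2-simplices (6): PRS, PRT, PST, QRS, QRT, QST

Hence C_0 ≅ Z^5, C_1 ≅ Z^9, C_2 ≅ Z^6.

∂_1: C_1 → C_0 sends each edge [p,q] (with p < q) to q − p.
As a 5×9 matrix over Z this has rank 4, with invariant factors (1,1,1,1).

The boundary map ∂_2: C_2 → C_1 sends each 2-simplex [p,q,r] to [q,r] − [p,r] + [p,q]. For instance
  ∂QST = ST − QT + QS,
  ∂PRT = RT − PT + PR.
As a 9×6 matrix over Z this has rank 5, with invariant factors (1,1,1,1,1).

From H_k ≅ ker(∂_k) / im(∂_{k+1}) we obtain:

  H_2: rank ker ∂_2 − rank ∂_3 = (6 − 5) − 0 = 1, and there is no ∂_3, so H_2 ≅ Z.

H_2 ≅ Z.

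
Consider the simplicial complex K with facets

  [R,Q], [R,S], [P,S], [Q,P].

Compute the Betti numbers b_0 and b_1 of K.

b_0 = 1, b_1 = 1.

Order the vertices as P < Q < R < S. Listing each simplex with vertices in this order, K has dimension 1 with simplices:

  0-simplices (4): P, Q, R, S
  1-simplices (4): PQ, PS, QR, RS

giving chain groups C_0 ≅ Z^4, C_1 ≅ Z^4.

∂_1: C_1 → C_0 sends each edge [p,q] (with p < q) to q − p.
As a 4×4 matrix over Z this has rank 3, with invariant factors (1,1,1).

Now H_k = ker ∂_k / im ∂_{k+1}, so:

  H_0: rank C_0 − rank ∂_1 = 4 − 3 = 1, and the invariant factors of ∂_1 are all 1, so H_0 = Z.
  H_1: rank ker ∂_1 − rank ∂_2 = (4 − 3) − 0 = 1, and there is no ∂_2, so H_1 = Z.

As a check, the Euler characteristic is 4 − 4 = 0, which agrees with 1 − 1 = 0.

Hence the Betti numbers are b_0 = 1, b_1 = 1.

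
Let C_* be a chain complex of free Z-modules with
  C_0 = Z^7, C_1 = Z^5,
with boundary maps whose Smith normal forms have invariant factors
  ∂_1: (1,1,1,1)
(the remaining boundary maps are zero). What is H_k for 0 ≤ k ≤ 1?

H_0: b_0 = 7 − 0 − 4 = 3; torsion from ∂_1 factors > 1: none. So H_0 ≅ Z^3.
H_1: b_1 = 5 − 4 − 0 = 1; torsion from ∂_2 factors > 1: none. So H_1 ≅ Z.

H_0 ≅ Z^3,  H_1 ≅ Z.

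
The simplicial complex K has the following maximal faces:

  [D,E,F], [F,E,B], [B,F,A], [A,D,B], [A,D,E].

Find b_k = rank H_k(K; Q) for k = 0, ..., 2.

We work with the vertex ordering A < B < D < E < F. The simplices of K, each written with vertices in increasing order, are:

  0-simplices (5): A, B, D, E, F
  1-simplices (10): AB, AD, AE, AF, BD, BE, BF, DE, DF, EF
  2-simplices (5): ABD, ABF, ADE, BEF, DEF

giving chain groups C_0 ≅ Z^5, C_1 ≅ Z^10, C_2 ≅ Z^5.

The boundary map ∂_1: C_1 → C_0 maps an edge to its endpoints' difference, ∂[p,q] = q − p. For instance
  ∂AB = B − A.
This gives a 5×10 integer matrix of rank 4; reducing to Smith normal form yields diagonal entries (1,1,1,1).

The boundary map ∂_2: C_2 → C_1 acts by ∂[p,q,r] = [q,r] − [p,r] + [p,q]. For instance
  ∂ADE = DE − AE + AD,
  ∂DEF = EF − DF + DE.
As a 10×5 matrix over Z this has rank 5, with invariant factors (1,1,1,1,1).

Computing H_k = (kernel of ∂_k) / (image of ∂_{k+1}):

  H_0: rank C_0 − rank ∂_1 = 5 − 4 = 1, and the invariant factors of ∂_1 are all 1, so H_0 ≅ Z.
  H_1: rank ker ∂_1 − rank ∂_2 = (10 − 4) − 5 = 1, and the invariant factors of ∂_2 are all 1, so H_1 ≅ Z.
  H_2: rank ker ∂_2 − rank ∂_3 = (5 − 5) − 0 = 0, and there is no ∂_3, so H_2 ≅ 0.

As a check, the Euler characteristic is 5 − 10 + 5 = 0, which agrees with 1 − 1 + 0 = 0.
(K is a triangulation of the Möbius band.)

Hence the Betti numbers are b_0 = 1, b_1 = 1, b_2 = 0.

b_0 = 1, b_1 = 1, b_2 = 0.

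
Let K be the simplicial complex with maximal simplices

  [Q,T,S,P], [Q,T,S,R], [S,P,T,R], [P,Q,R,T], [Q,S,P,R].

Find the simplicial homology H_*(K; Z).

Take the total order P < Q < R < S < T on the vertex set. Then K (dimension 3) consists of the simplices:

  0-simplices (5): P, Q, R, S, T
  1-simplices (10): PQ, PR, PS, PT, QR, QS, QT, RS, RT, ST
  2-simplices (10): PQR, PQS, PQT, PRS, PRT, PST, QRS, QRT, QST, RST
  3-simplices (5): PQRS, PQRT, PQST, PRST, QRST

so the chain groups are C_0 ≅ Z^5, C_1 ≅ Z^10, C_2 ≅ Z^10, C_3 ≅ Z^5.

The boundary map ∂_1: C_1 → C_0 is given by ∂[p,q] = [q] − [p]. For instance
  ∂PR = R − P.
As a 5×10 matrix over Z this has rank 4, with invariant factors (1,1,1,1).

The boundary map ∂_2: C_2 → C_1 sends each 2-simplex [p,q,r] to [q,r] − [p,r] + [p,q]. For instance
  ∂PRT = RT − PT + PR,
  ∂QST = ST − QT + QS.
As a 10×10 matrix over Z this has rank 6, with invariant factors (1,1,1,1,1,1).

∂_3: C_3 → C_2 sends each 3-simplex σ to the alternating sum Σ_i (−1)^i (σ with its i-th vertex removed). For instance
  ∂PQRS = QRS − PRS + PQS − PQR,
  ∂PQRT = QRT − PRT + PQT − PQR.
As a 10×5 matrix over Z this has rank 4, with invariant factors (1,1,1,1).

Computing H_k = (kernel of ∂_k) / (image of ∂_{k+1}):

  H_0: rank C_0 − rank ∂_1 = 5 − 4 = 1, and the invariant factors of ∂_1 are all 1, so H_0 = Z.
  H_1: rank ker ∂_1 − rank ∂_2 = (10 − 4) − 6 = 0, and the invariant factors of ∂_2 are all 1, so H_1 = 0.
  H_2: rank ker ∂_2 − rank ∂_3 = (10 − 6) − 4 = 0, and the invariant factors of ∂_3 are all 1, so H_2 = 0.
  H_3: rank ker ∂_3 − rank ∂_4 = (5 − 4) − 0 = 1, and there is no ∂_4, so H_3 = Z.

As a check, the Euler characteristic is 5 − 10 + 10 − 5 = 0, which agrees with 1 − 0 + 0 − 1 = 0.
(K is a triangulation of the 3-sphere S^3.)

H_0 ≅ Z,  H_1 = 0,  H_2 = 0,  H_3 ≅ Z.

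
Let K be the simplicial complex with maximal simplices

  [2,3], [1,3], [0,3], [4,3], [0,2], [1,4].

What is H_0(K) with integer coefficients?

We work with the vertex ordering 0 < 1 < 2 < 3 < 4. The simplices of K, each written with vertices in increasing order, are:

  0-simplices (5): [0], [1], [2], [3], [4]
  1-simplices (6): [0,2], [0,3], [1,3], [1,4], [2,3], [3,4]

so the chain groups are C_0 ≅ Z^5, C_1 ≅ Z^6.

∂_1: C_1 → C_0 maps an edge to its endpoints' difference, ∂[p,q] = q − p. For instance
  ∂[0,3] = [3] − [0].
The resulting 5×6 matrix has rank 4, and its Smith normal form has invariant factors (1,1,1,1).

Reading off H_k = ker ∂_k / im ∂_{k+1}:

  H_0: rank C_0 − rank ∂_1 = 5 − 4 = 1, and the invariant factors of ∂_1 are all 1, so H_0 = Z.

(K is a triangulation of a wedge of 2 circles.)

H_0 ≅ Z.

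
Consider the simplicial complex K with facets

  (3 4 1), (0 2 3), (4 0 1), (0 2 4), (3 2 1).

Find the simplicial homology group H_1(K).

H_1 = Z.

Order the vertices as 0 < 1 < 2 < 3 < 4. Listing each simplex with vertices in this order, K has dimension 2 with simplices:

  0-simplices (5): [0], [1], [2], [3], [4]
  1-simplices (10): [0,1], [0,2], [0,3], [0,4], [1,2], [1,3], [1,4], [2,3], [2,4], [3,4]
  2-simplices (5): [0,1,4], [0,2,3], [0,2,4], [1,2,3], [1,3,4]

giving chain groups C_0 ≅ Z^5, C_1 ≅ Z^10, C_2 ≅ Z^5.

Boundary ∂_1: C_1 → C_0 maps an edge to its endpoints' difference, ∂[p,q] = q − p.
The resulting 5×10 matrix has rank 4, and its Smith normal form has invariant factors (1,1,1,1).

The boundary map ∂_2: C_2 → C_1 sends each 2-simplex [p,q,r] to [q,r] − [p,r] + [p,q]. For instance
  ∂[1,2,3] = [2,3] − [1,3] + [1,2],
  ∂[0,2,4] = [2,4] − [0,4] + [0,2].
As a 10×5 matrix over Z this has rank 5, with invariant factors (1,1,1,1,1).

Reading off H_k = ker ∂_k / im ∂_{k+1}:

  H_1: rank ker ∂_1 − rank ∂_2 = (10 − 4) − 5 = 1, and the invariant factors of ∂_2 are all 1, so H_1 = Z.

(K is a triangulation of the Möbius band.)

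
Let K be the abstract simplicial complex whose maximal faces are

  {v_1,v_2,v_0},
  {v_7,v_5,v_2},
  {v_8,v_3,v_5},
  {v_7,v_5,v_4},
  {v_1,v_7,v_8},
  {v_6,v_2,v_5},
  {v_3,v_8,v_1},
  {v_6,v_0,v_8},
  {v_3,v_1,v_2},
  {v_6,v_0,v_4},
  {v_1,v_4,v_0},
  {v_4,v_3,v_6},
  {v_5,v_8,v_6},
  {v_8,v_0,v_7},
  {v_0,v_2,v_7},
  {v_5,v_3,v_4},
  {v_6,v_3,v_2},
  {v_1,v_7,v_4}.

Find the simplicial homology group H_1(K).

H_1 = Z ⊕ Z/2.

We work with the vertex ordering v_0 < v_1 < v_2 < v_3 < v_4 < v_5 < v_6 < v_7 < v_8. The simplices of K, each written with vertices in increasing order, are:

  0-simplices (9): [v_0], [v_1], [v_2], [v_3], [v_4], [v_5], [v_6], [v_7], [v_8]
  1-simplices (27): (27 of them)
  2-simplices (18): (18 of them)

Hence C_0 ≅ Z^9, C_1 ≅ Z^27, C_2 ≅ Z^18.

Boundary ∂_1: C_1 → C_0 maps an edge to its endpoints' difference, ∂[p,q] = q − p. For instance
  ∂[v_2,v_3] = [v_3] − [v_2].
As a 9×27 matrix over Z this has rank 8, with invariant factors (1,1,1,1,1,1,1,1).

The boundary map ∂_2: C_2 → C_1 maps a triangle to the signed sum of its edges. For instance
  ∂[v_0,v_1,v_4] = [v_1,v_4] − [v_0,v_4] + [v_0,v_1],
  ∂[v_0,v_7,v_8] = [v_7,v_8] − [v_0,v_8] + [v_0,v_7].
As a 27×18 matrix over Z this has rank 18, with invariant factors (1,1,1,1,1,1,1,1,1,1,1,1,1,1,1,1,1,2).

Computing H_k = (kernel of ∂_k) / (image of ∂_{k+1}):

  H_1: rank ker ∂_1 − rank ∂_2 = (27 − 8) − 18 = 1, and ∂_2 has invariant factor 2 > 1, so H_1 ≅ Z ⊕ Z/2.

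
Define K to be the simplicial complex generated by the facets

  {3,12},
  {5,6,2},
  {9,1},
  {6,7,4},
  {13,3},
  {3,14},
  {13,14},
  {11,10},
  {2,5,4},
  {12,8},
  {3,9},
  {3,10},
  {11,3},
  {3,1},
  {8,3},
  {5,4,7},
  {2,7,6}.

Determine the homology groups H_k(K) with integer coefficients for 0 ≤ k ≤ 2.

Fix the vertex order 1 < 2 < 3 < 4 < 5 < 6 < 7 < 8 < 9 < 10 < 11 < 12 < 13 < 14 and write every simplex with vertices in increasing order. Then dim K = 2 and the simplices of K are:

  0-simplices (14): [1], [2], [3], [4], [5], [6], [7], [8], [9], [10], [11], [12], [13], [14]
  1-simplices (22): (22 of them)
  2-simplices (5): [2,4,5], [2,5,6], [2,6,7], [4,5,7], [4,6,7]

Hence C_0 ≅ Z^14, C_1 ≅ Z^22, C_2 ≅ Z^5.

Boundary ∂_1: C_1 → C_0 is given by ∂[p,q] = [q] − [p].
The 14×22 boundary matrix has rank 12 and Smith normal form diag(1,1,1,1,1,1,1,1,1,1,1,1).

The boundary map ∂_2: C_2 → C_1 acts by ∂[p,q,r] = [q,r] − [p,r] + [p,q]. For instance
  ∂[4,6,7] = [6,7] − [4,7] + [4,6],
  ∂[2,4,5] = [4,5] − [2,5] + [2,4].
As a 22×5 matrix over Z this has rank 5, with invariant factors (1,1,1,1,1).

From H_k ≅ ker(∂_k) / im(∂_{k+1}) we obtain:

  H_0: rank C_0 − rank ∂_1 = 14 − 12 = 2, and the invariant factors of ∂_1 are all 1, so H_0 ≅ Z^2.
  H_1: rank ker ∂_1 − rank ∂_2 = (22 − 12) − 5 = 5, and the invariant factors of ∂_2 are all 1, so H_1 ≅ Z^5.
  H_2: rank ker ∂_2 − rank ∂_3 = (5 − 5) − 0 = 0, and there is no ∂_3, so H_2 ≅ 0.

(K is a triangulation of the disjoint union of a wedge of 4 circles and the Möbius band.)

H_0 ≅ Z^2,  H_1 ≅ Z^5,  H_2 = 0.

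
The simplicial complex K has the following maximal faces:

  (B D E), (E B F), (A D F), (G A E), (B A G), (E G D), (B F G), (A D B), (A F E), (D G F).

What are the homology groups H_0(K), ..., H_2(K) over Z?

Fix the vertex order A < B < D < E < F < G and write every simplex with vertices in increasing order. Then dim K = 2 and the simplices of K are:

  0-simplices (6): A, B, D, E, F, G
  1-simplices (15): AB, AD, AE, AF, AG, BD, BE, BF, BG, DE, DF, DG, EF, EG, FG
  2-simplices (10): ABD, ABG, ADF, AEF, AEG, BDE, BEF, BFG, DEG, DFG

Hence C_0 ≅ Z^6, C_1 ≅ Z^15, C_2 ≅ Z^10.

∂_1: C_1 → C_0 sends each edge [p,q] (with p < q) to q − p. For instance
  ∂AG = G − A.
The 6×15 boundary matrix has rank 5 and Smith normal form diag(1,1,1,1,1).

∂_2: C_2 → C_1 acts by ∂[p,q,r] = [q,r] − [p,r] + [p,q]. For instance
  ∂AEF = EF − AF + AE,
  ∂BDE = DE − BE + BD.
The resulting 15×10 matrix has rank 10, and its Smith normal form has invariant factors (1,1,1,1,1,1,1,1,1,2).

Reading off H_k = ker ∂_k / im ∂_{k+1}:

  H_0: rank C_0 − rank ∂_1 = 6 − 5 = 1, and the invariant factors of ∂_1 are all 1, so H_0 ≅ Z.
  H_1: rank ker ∂_1 − rank ∂_2 = (15 − 5) − 10 = 0, and ∂_2 has invariant factor 2 > 1, so H_1 ≅ Z/2.
  H_2: rank ker ∂_2 − rank ∂_3 = (10 − 10) − 0 = 0, and there is no ∂_3, so H_2 ≅ 0.

H_0 ≅ Z,  H_1 ≅ Z/2,  H_2 = 0.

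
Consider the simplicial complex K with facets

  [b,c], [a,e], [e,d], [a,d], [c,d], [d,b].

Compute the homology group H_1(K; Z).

We work with the vertex ordering a < b < c < d < e. The simplices of K, each written with vertices in increasing order, are:

  0-simplices (5): a, b, c, d, e
  1-simplices (6): ad, ae, bc, bd, cd, de

Hence C_0 ≅ Z^5, C_1 ≅ Z^6.

The boundary map ∂_1: C_1 → C_0 is given by ∂[p,q] = [q] − [p].
This gives a 5×6 integer matrix of rank 4; reducing to Smith normal form yields diagonal entries (1,1,1,1).

Reading off H_k = ker ∂_k / im ∂_{k+1}:

  H_1: rank ker ∂_1 − rank ∂_2 = (6 − 4) − 0 = 2, and there is no ∂_2, so H_1 = Z^2.

H_1 = Z^2.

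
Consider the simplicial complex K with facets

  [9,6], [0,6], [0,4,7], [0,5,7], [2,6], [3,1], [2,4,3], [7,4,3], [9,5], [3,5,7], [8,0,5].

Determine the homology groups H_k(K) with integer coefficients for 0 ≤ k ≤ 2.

H_0 = Z,  H_1 = Z^2,  H_2 = 0.

Order the vertices as 0 < 1 < 2 < 3 < 4 < 5 < 6 < 7 < 8 < 9. Listing each simplex with vertices in this order, K has dimension 2 with simplices:

  0-simplices (10): [0], [1], [2], [3], [4], [5], [6], [7], [8], [9]
  1-simplices (17): [0,4], [0,5], [0,6], [0,7], [0,8], [1,3], [2,3], [2,4], [2,6], [3,4], [3,5], [3,7], [4,7], [5,7], [5,8], [5,9], [6,9]
  2-simplices (6): [0,4,7], [0,5,7], [0,5,8], [2,3,4], [3,4,7], [3,5,7]

so the chain groups are C_0 ≅ Z^10, C_1 ≅ Z^17, C_2 ≅ Z^6.

Boundary ∂_1: C_1 → C_0 is given by ∂[p,q] = [q] − [p]. For instance
  ∂[2,3] = [3] − [2].
The resulting 10×17 matrix has rank 9, and its Smith normal form has invariant factors (1,1,1,1,1,1,1,1,1).

∂_2: C_2 → C_1 maps a triangle to the signed sum of its edges. For instance
  ∂[3,4,7] = [4,7] − [3,7] + [3,4],
  ∂[0,5,7] = [5,7] − [0,7] + [0,5].
This gives a 17×6 integer matrix of rank 6; reducing to Smith normal form yields diagonal entries (1,1,1,1,1,1).

Reading off H_k = ker ∂_k / im ∂_{k+1}:

  H_0: rank C_0 − rank ∂_1 = 10 − 9 = 1, and the invariant factors of ∂_1 are all 1, so H_0 = Z.
  H_1: rank ker ∂_1 − rank ∂_2 = (17 − 9) − 6 = 2, and the invariant factors of ∂_2 are all 1, so H_1 = Z^2.
  H_2: rank ker ∂_2 − rank ∂_3 = (6 − 6) − 0 = 0, and there is no ∂_3, so H_2 = 0.

As a check, the Euler characteristic is 10 − 17 + 6 = -1, which agrees with 1 − 2 + 0 = -1.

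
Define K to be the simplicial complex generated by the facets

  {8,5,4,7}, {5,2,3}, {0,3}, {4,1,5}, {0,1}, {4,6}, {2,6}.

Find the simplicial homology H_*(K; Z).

H_0 ≅ Z,  H_1 ≅ Z^2,  H_2 = 0,  H_3 = 0.

Fix the vertex order 0 < 1 < 2 < 3 < 4 < 5 < 6 < 7 < 8 and write every simplex with vertices in increasing order. Then dim K = 3 and the simplices of K are:

  0-simplices (9): [0], [1], [2], [3], [4], [5], [6], [7], [8]
  1-simplices (15): [0,1], [0,3], [1,4], [1,5], [2,3], [2,5], [2,6], [3,5], [4,5], [4,6], [4,7], [4,8], [5,7], [5,8], [7,8]
  2-simplices (6): [1,4,5], [2,3,5], [4,5,7], [4,5,8], [4,7,8], [5,7,8]
  3-simplices (1): [4,5,7,8]

giving chain groups C_0 ≅ Z^9, C_1 ≅ Z^15, C_2 ≅ Z^6, C_3 ≅ Z^1.

The boundary map ∂_1: C_1 → C_0 sends each edge [p,q] (with p < q) to q − p. For instance
  ∂[4,5] = [5] − [4].
This gives a 9×15 integer matrix of rank 8; reducing to Smith normal form yields diagonal entries (1,1,1,1,1,1,1,1).

The boundary map ∂_2: C_2 → C_1 maps a triangle to the signed sum of its edges. For instance
  ∂[2,3,5] = [3,5] − [2,5] + [2,3],
  ∂[4,7,8] = [7,8] − [4,8] + [4,7].
As a 15×6 matrix over Z this has rank 5, with invariant factors (1,1,1,1,1).

∂_3: C_3 → C_2 sends each 3-simplex σ to the alternating sum Σ_i (−1)^i (σ with its i-th vertex removed). For instance
  ∂[4,5,7,8] = [5,7,8] − [4,7,8] + [4,5,8] − [4,5,7].
The resulting 6×1 matrix has rank 1, and its Smith normal form has invariant factors (1).

From H_k ≅ ker(∂_k) / im(∂_{k+1}) we obtain:

  H_0: rank C_0 − rank ∂_1 = 9 − 8 = 1, and the invariant factors of ∂_1 are all 1, so H_0 ≅ Z.
  H_1: rank ker ∂_1 − rank ∂_2 = (15 − 8) − 5 = 2, and the invariant factors of ∂_2 are all 1, so H_1 ≅ Z^2.
  H_2: rank ker ∂_2 − rank ∂_3 = (6 − 5) − 1 = 0, and the invariant factors of ∂_3 are all 1, so H_2 ≅ 0.
  H_3: rank ker ∂_3 − rank ∂_4 = (1 − 1) − 0 = 0, and there is no ∂_4, so H_3 ≅ 0.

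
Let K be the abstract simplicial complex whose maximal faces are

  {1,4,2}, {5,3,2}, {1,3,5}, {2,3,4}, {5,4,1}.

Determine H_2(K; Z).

H_2 = 0.

Order the vertices as 1 < 2 < 3 < 4 < 5. Listing each simplex with vertices in this order, K has dimension 2 with simplices:

  0-simplices (5): [1], [2], [3], [4], [5]
  1-simplices (10): [1,2], [1,3], [1,4], [1,5], [2,3], [2,4], [2,5], [3,4], [3,5], [4,5]
  2-simplices (5): [1,2,4], [1,3,5], [1,4,5], [2,3,4], [2,3,5]

giving chain groups C_0 ≅ Z^5, C_1 ≅ Z^10, C_2 ≅ Z^5.

The boundary map ∂_1: C_1 → C_0 maps an edge to its endpoints' difference, ∂[p,q] = q − p.
As a 5×10 matrix over Z this has rank 4, with invariant factors (1,1,1,1).

Boundary ∂_2: C_2 → C_1 maps a triangle to the signed sum of its edges. For instance
  ∂[2,3,4] = [3,4] − [2,4] + [2,3],
  ∂[1,3,5] = [3,5] − [1,5] + [1,3].
This gives a 10×5 integer matrix of rank 5; reducing to Smith normal form yields diagonal entries (1,1,1,1,1).

Computing H_k = (kernel of ∂_k) / (image of ∂_{k+1}):

  H_2: rank ker ∂_2 − rank ∂_3 = (5 − 5) − 0 = 0, and there is no ∂_3, so H_2 = 0.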